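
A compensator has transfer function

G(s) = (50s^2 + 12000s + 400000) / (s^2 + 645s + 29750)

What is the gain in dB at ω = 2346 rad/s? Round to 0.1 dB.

33.7 dB

Substitute s = j2346:
Numerator: 50(j2346)^2 + 12000(j2346) + 400000 = -274785800 + j28152000
Denominator: (j2346)^2 + 645(j2346) + 29750 = -5473966 + j1513170
|N| = √(274785800² + 28152000²) ≈ 2.7622e+08, ∠N ≈ 174.15°
|D| = √(5473966² + 1513170²) ≈ 5.6793e+06, ∠D ≈ 164.55°
|G| = 2.7622e+08 / 5.6793e+06 ≈ 48.636
Gain = 20 log₁₀(48.636) ≈ 33.74 dB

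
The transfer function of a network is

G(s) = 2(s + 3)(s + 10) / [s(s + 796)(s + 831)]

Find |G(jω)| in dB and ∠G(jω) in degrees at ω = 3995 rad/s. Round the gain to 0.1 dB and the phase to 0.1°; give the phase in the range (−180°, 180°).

At s = jω = j3995:
zero (s+3): 3 + j3995 → |·| = √(3²+3995²) = √15960034 ≈ 3995, ∠ = arctan(3995/3) ≈ 89.96°
zero (s+10): 10 + j3995 → |·| = √(10²+3995²) = √15960125 ≈ 3995, ∠ = arctan(3995/10) ≈ 89.86°
pole (s+796): 796 + j3995 → |·| = √(796²+3995²) = √16593641 ≈ 4073.5, ∠ = arctan(3995/796) ≈ 78.73°
pole (s+831): 831 + j3995 → |·| = √(831²+3995²) = √16650586 ≈ 4080.5, ∠ = arctan(3995/831) ≈ 78.25°
pole at origin: |s| = 3995, ∠ = 90.00° (in denominator)
|G| = 2 · 1.596e+07 / 6.6405e+10 ≈ 0.00048069
Gain = 20 log₁₀(0.00048069) ≈ -66.36 dB
∠G = 179.82° − 246.98° = -67.16°

-66.4 dB, -67.2°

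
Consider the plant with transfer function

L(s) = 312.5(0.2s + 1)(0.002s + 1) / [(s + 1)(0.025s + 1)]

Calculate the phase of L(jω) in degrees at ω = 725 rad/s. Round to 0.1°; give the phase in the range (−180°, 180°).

-31.8°

At ω = 725 rad/s:
zero (1 + j725·0.2) = 1 + j145 → |·| ≈ 145, ∠ ≈ 89.60°
zero (1 + j725·0.002) = 1 + j1.45 → |·| ≈ 1.7614, ∠ ≈ 55.41°
pole (1 + j725·1) = 1 + j725 → |·| ≈ 725, ∠ ≈ 89.92°
pole (1 + j725·0.025) = 1 + j18.125 → |·| ≈ 18.153, ∠ ≈ 86.84°
∠L = (89.60° + 55.41°) − (89.92° + 86.84°) = -31.75°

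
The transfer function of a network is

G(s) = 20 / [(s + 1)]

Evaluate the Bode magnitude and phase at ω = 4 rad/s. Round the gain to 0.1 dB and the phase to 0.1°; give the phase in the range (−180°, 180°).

13.7 dB, -76.0°

At ω = 4 rad/s:
pole (1 + j4·1) = 1 + j4 → |·| ≈ 4.1231, ∠ ≈ 75.96°
|G| = 20 · 1 / (4.1231) ≈ 4.8507
Gain = 20 log₁₀(4.8507) ≈ 13.72 dB
∠G = (0°) − (75.96°) = -75.96°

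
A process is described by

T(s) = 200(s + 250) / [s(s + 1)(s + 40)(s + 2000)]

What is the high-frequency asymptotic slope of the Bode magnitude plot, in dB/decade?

-60 dB/decade

Each pole contributes −20 dB/decade at high frequency; each zero contributes +20 dB/decade.
Net: 1 zero(s) − 4 pole(s) → -60 dB/decade.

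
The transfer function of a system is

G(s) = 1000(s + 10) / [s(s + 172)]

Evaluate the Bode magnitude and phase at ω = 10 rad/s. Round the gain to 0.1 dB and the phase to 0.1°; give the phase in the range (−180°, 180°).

18.3 dB, -48.3°

At s = jω = j10:
zero (s+10): 10 + j10 → |·| = √(10²+10²) = √200 ≈ 14.142, ∠ = arctan(10/10) ≈ 45.00°
pole (s+172): 172 + j10 → |·| = √(172²+10²) = √29684 ≈ 172.29, ∠ = arctan(10/172) ≈ 3.33°
pole at origin: |s| = 10, ∠ = 90.00° (in denominator)
|G| = 1000 · 14.142 / 1722.9 ≈ 8.2083
Gain = 20 log₁₀(8.2083) ≈ 18.29 dB
∠G = 45.00° − 93.33° = -48.33°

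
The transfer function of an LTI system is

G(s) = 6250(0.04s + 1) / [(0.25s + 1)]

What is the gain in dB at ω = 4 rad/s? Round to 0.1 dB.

73.0 dB

At ω = 4 rad/s:
zero (1 + j4·0.04) = 1 + j0.16 → |·| ≈ 1.0127, ∠ ≈ 9.09°
pole (1 + j4·0.25) = 1 + j1 → |·| ≈ 1.4142, ∠ ≈ 45.00°
|G| = 6250 · 1.0127 / (1.4142) ≈ 4475.6
Gain = 20 log₁₀(4475.6) ≈ 73.02 dB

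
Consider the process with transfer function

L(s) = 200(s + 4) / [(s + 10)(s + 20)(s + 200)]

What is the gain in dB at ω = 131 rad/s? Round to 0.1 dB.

-44.0 dB

At s = jω = j131:
zero (s+4): 4 + j131 → |·| = √(4²+131²) = √17177 ≈ 131.06, ∠ = arctan(131/4) ≈ 88.25°
pole (s+10): 10 + j131 → |·| = √(10²+131²) = √17261 ≈ 131.38, ∠ = arctan(131/10) ≈ 85.63°
pole (s+20): 20 + j131 → |·| = √(20²+131²) = √17561 ≈ 132.52, ∠ = arctan(131/20) ≈ 81.32°
pole (s+200): 200 + j131 → |·| = √(200²+131²) = √57161 ≈ 239.08, ∠ = arctan(131/200) ≈ 33.22°
|L| = 200 · 131.06 / 4.1625e+06 ≈ 0.0062972
Gain = 20 log₁₀(0.0062972) ≈ -44.02 dB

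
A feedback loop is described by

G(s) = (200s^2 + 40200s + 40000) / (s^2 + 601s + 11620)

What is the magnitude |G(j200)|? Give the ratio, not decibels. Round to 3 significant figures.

91.6

Substitute s = j200:
Numerator: 200(j200)^2 + 40200(j200) + 40000 = -7960000 + j8040000
Denominator: (j200)^2 + 601(j200) + 11620 = -28380 + j120200
|N| = √(7960000² + 8040000²) ≈ 1.1314e+07, ∠N ≈ 134.71°
|D| = √(28380² + 120200²) ≈ 1.235e+05, ∠D ≈ 103.28°
|G| = 1.1314e+07 / 1.235e+05 ≈ 91.611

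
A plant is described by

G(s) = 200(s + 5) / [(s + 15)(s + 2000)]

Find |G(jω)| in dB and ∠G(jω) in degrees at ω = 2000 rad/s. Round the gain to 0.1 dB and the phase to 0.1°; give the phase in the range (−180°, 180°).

At s = jω = j2000:
zero (s+5): 5 + j2000 → |·| = √(5²+2000²) = √4000025 ≈ 2000, ∠ = arctan(2000/5) ≈ 89.86°
pole (s+15): 15 + j2000 → |·| = √(15²+2000²) = √4000225 ≈ 2000.1, ∠ = arctan(2000/15) ≈ 89.57°
pole (s+2000): 2000 + j2000 → |·| = √(2000²+2000²) = √8000000 ≈ 2828.4, ∠ = arctan(2000/2000) ≈ 45.00°
|G| = 200 · 2000 / 5.6571e+06 ≈ 0.070708
Gain = 20 log₁₀(0.070708) ≈ -23.01 dB
∠G = 89.86° − 134.57° = -44.71°

-23.0 dB, -44.7°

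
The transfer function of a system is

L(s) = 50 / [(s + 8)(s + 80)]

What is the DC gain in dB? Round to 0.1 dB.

L(0) = 50 / (8·80) = 0.078125
20 log₁₀(0.078125) ≈ -22.14 dB

-22.1 dB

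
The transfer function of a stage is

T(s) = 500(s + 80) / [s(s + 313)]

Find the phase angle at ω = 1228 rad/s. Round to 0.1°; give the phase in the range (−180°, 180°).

-79.4°

At s = jω = j1228:
zero (s+80): 80 + j1228 → |·| = √(80²+1228²) = √1514384 ≈ 1230.6, ∠ = arctan(1228/80) ≈ 86.27°
pole (s+313): 313 + j1228 → |·| = √(313²+1228²) = √1605953 ≈ 1267.3, ∠ = arctan(1228/313) ≈ 75.70°
pole at origin: |s| = 1228, ∠ = 90.00° (in denominator)
∠T = 86.27° − 165.70° = -79.43°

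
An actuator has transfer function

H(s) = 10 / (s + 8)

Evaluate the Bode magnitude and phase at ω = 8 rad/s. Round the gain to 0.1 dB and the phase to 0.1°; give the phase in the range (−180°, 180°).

-1.1 dB, -45.0°

Substitute s = j8:
Numerator: 10 = 10 + j0
Denominator: (j8) + 8 = 8 + j8
|N| = √(10² + 0²) ≈ 10, ∠N ≈ 0.00°
|D| = √(8² + 8²) ≈ 11.314, ∠D ≈ 45.00°
|H| = 10 / 11.314 ≈ 0.88386
Gain = 20 log₁₀(0.88386) ≈ -1.07 dB
∠H = 0.00° − 45.00° = -45.00°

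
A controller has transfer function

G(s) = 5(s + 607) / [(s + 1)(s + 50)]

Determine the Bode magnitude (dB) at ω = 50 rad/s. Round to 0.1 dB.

-1.3 dB

At s = jω = j50:
zero (s+607): 607 + j50 → |·| = √(607²+50²) = √370949 ≈ 609.06, ∠ = arctan(50/607) ≈ 4.71°
pole (s+1): 1 + j50 → |·| = √(1²+50²) = √2501 ≈ 50.01, ∠ = arctan(50/1) ≈ 88.85°
pole (s+50): 50 + j50 → |·| = √(50²+50²) = √5000 ≈ 70.711, ∠ = arctan(50/50) ≈ 45.00°
|G| = 5 · 609.06 / 3536.3 ≈ 0.86115
Gain = 20 log₁₀(0.86115) ≈ -1.30 dB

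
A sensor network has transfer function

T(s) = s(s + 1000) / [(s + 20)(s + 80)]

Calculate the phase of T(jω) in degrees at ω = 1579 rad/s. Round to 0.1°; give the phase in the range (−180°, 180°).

At s = jω = j1579:
zero (s+1000): 1000 + j1579 → |·| = √(1000²+1579²) = √3493241 ≈ 1869, ∠ = arctan(1579/1000) ≈ 57.65°
zero at origin: s = j1579 → |·| = 1579, ∠ = 90.00°
pole (s+20): 20 + j1579 → |·| = √(20²+1579²) = √2493641 ≈ 1579.1, ∠ = arctan(1579/20) ≈ 89.27°
pole (s+80): 80 + j1579 → |·| = √(80²+1579²) = √2499641 ≈ 1581, ∠ = arctan(1579/80) ≈ 87.10°
∠T = 147.65° − 176.37° = -28.72°

-28.7°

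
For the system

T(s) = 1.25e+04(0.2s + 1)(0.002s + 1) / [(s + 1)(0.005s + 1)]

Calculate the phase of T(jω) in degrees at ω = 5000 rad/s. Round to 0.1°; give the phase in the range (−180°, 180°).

-3.5°

At ω = 5000 rad/s:
zero (1 + j5000·0.2) = 1 + j1000 → |·| ≈ 1000, ∠ ≈ 89.94°
zero (1 + j5000·0.002) = 1 + j10 → |·| ≈ 10.05, ∠ ≈ 84.29°
pole (1 + j5000·1) = 1 + j5000 → |·| ≈ 5000, ∠ ≈ 89.99°
pole (1 + j5000·0.005) = 1 + j25 → |·| ≈ 25.02, ∠ ≈ 87.71°
∠T = (89.94° + 84.29°) − (89.99° + 87.71°) = -3.47°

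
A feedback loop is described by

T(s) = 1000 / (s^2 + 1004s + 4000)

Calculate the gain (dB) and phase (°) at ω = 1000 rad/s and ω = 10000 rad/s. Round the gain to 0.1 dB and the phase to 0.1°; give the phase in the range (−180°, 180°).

ω = 1000: -63.0 dB, -134.8°; ω = 10000: -100.0 dB, -174.3°

Substitute s = j1000:
Numerator: 1000 = 1000 + j0
Denominator: (j1000)^2 + 1004(j1000) + 4000 = -996000 + j1004000
|N| = √(1000² + 0²) ≈ 1000, ∠N ≈ 0.00°
|D| = √(996000² + 1004000²) ≈ 1.4142e+06, ∠D ≈ 134.77°
|T| = 1000 / 1.4142e+06 ≈ 0.00070711
Gain = 20 log₁₀(0.00070711) ≈ -63.01 dB
∠T = 0.00° − 134.77° = -134.77°

Substitute s = j10000:
Numerator: 1000 = 1000 + j0
Denominator: (j10000)^2 + 1004(j10000) + 4000 = -99996000 + j10040000
|N| = √(1000² + 0²) ≈ 1000, ∠N ≈ 0.00°
|D| = √(99996000² + 10040000²) ≈ 1.005e+08, ∠D ≈ 174.27°
|T| = 1000 / 1.005e+08 ≈ 9.9502e-06
Gain = 20 log₁₀(9.9502e-06) ≈ -100.04 dB
∠T = 0.00° − 174.27° = -174.27°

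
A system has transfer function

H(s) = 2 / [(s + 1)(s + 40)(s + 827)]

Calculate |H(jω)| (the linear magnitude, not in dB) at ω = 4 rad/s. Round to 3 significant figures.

1.46e-05

At s = jω = j4:
pole (s+1): 1 + j4 → |·| = √(1²+4²) = √17 ≈ 4.1231, ∠ = arctan(4/1) ≈ 75.96°
pole (s+40): 40 + j4 → |·| = √(40²+4²) = √1616 ≈ 40.2, ∠ = arctan(4/40) ≈ 5.71°
pole (s+827): 827 + j4 → |·| = √(827²+4²) = √683945 ≈ 827.01, ∠ = arctan(4/827) ≈ 0.28°
|H| = 2 / 1.3708e+05 ≈ 1.459e-05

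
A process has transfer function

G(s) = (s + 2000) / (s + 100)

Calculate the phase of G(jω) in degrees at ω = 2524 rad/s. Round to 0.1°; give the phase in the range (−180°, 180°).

At s = jω = j2524:
zero (s+2000): 2000 + j2524 → |·| = √(2000²+2524²) = √10370576 ≈ 3220.3, ∠ = arctan(2524/2000) ≈ 51.61°
pole (s+100): 100 + j2524 → |·| = √(100²+2524²) = √6380576 ≈ 2526, ∠ = arctan(2524/100) ≈ 87.73°
∠G = 51.61° − 87.73° = -36.12°

-36.1°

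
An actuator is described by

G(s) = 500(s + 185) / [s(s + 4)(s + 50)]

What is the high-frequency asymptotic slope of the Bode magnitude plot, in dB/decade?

Each pole contributes −20 dB/decade at high frequency; each zero contributes +20 dB/decade.
Net: 1 zero(s) − 3 pole(s) → -40 dB/decade.

-40 dB/decade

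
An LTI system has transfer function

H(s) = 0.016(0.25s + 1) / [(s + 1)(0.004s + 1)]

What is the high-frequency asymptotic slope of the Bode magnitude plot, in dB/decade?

-20 dB/decade

Each pole contributes −20 dB/decade at high frequency; each zero contributes +20 dB/decade.
Net: 1 zero(s) − 2 pole(s) → -20 dB/decade.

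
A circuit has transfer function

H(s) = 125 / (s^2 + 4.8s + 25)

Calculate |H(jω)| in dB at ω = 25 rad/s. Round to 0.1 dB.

At s = jω = j25:
quadratic: (j25)² + 4.8·j25 + 25 = -600 + j120 → |·| ≈ 611.88, ∠ ≈ 168.69°
|H| = 125 / 611.88 ≈ 0.20429
Gain = 20 log₁₀(0.20429) ≈ -13.80 dB

-13.8 dB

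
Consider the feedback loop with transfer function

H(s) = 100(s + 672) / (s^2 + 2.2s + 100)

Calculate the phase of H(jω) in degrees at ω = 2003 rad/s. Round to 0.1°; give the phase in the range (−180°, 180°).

-108.5°

At s = jω = j2003:
zero (s+672): 672 + j2003 → |·| = √(672²+2003²) = √4463593 ≈ 2112.7, ∠ = arctan(2003/672) ≈ 71.45°
quadratic: (j2003)² + 2.2·j2003 + 100 = -4011909 + j4406.6 → |·| ≈ 4.0119e+06, ∠ ≈ 179.94°
∠H = 71.45° − 179.94° = -108.49°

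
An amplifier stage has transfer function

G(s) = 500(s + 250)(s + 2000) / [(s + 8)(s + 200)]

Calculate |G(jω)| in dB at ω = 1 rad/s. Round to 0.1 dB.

103.8 dB

At s = jω = j1:
zero (s+250): 250 + j1 → |·| = √(250²+1²) = √62501 ≈ 250, ∠ = arctan(1/250) ≈ 0.23°
zero (s+2000): 2000 + j1 → |·| = √(2000²+1²) = √4000001 ≈ 2000, ∠ = arctan(1/2000) ≈ 0.03°
pole (s+8): 8 + j1 → |·| = √(8²+1²) = √65 ≈ 8.0623, ∠ = arctan(1/8) ≈ 7.13°
pole (s+200): 200 + j1 → |·| = √(200²+1²) = √40001 ≈ 200, ∠ = arctan(1/200) ≈ 0.29°
|G| = 500 · 5e+05 / 1612.5 ≈ 1.5504e+05
Gain = 20 log₁₀(1.5504e+05) ≈ 103.81 dB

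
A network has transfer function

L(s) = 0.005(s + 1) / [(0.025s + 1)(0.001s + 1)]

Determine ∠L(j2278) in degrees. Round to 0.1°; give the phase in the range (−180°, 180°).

-65.3°

At ω = 2278 rad/s:
zero (1 + j2278·1) = 1 + j2278 → |·| ≈ 2278, ∠ ≈ 89.97°
pole (1 + j2278·0.025) = 1 + j56.95 → |·| ≈ 56.959, ∠ ≈ 88.99°
pole (1 + j2278·0.001) = 1 + j2.278 → |·| ≈ 2.4878, ∠ ≈ 66.30°
∠L = (89.97°) − (88.99° + 66.30°) = -65.32°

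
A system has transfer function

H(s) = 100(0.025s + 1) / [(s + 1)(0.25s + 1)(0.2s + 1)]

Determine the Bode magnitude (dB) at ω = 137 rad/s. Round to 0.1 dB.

At ω = 137 rad/s:
zero (1 + j137·0.025) = 1 + j3.425 → |·| ≈ 3.568, ∠ ≈ 73.72°
pole (1 + j137·1) = 1 + j137 → |·| ≈ 137, ∠ ≈ 89.58°
pole (1 + j137·0.25) = 1 + j34.25 → |·| ≈ 34.265, ∠ ≈ 88.33°
pole (1 + j137·0.2) = 1 + j27.4 → |·| ≈ 27.418, ∠ ≈ 87.91°
|H| = 100 · 3.568 / (137 · 34.265 · 27.418) ≈ 0.0027722
Gain = 20 log₁₀(0.0027722) ≈ -51.14 dB

-51.1 dB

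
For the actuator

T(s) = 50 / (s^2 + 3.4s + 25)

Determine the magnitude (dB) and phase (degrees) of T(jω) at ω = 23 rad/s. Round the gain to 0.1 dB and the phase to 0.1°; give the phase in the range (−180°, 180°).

At s = jω = j23:
quadratic: (j23)² + 3.4·j23 + 25 = -504 + j78.2 → |·| ≈ 510.03, ∠ ≈ 171.18°
|T| = 50 / 510.03 ≈ 0.098033
Gain = 20 log₁₀(0.098033) ≈ -20.17 dB
∠T = 0.00° − 171.18° = -171.18°

-20.2 dB, -171.2°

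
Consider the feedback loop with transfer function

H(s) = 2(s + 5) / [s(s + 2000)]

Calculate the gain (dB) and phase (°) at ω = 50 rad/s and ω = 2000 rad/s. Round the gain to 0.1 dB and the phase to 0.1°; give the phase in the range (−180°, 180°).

ω = 50: -60.0 dB, -7.1°; ω = 2000: -63.0 dB, -45.1°

At s = jω = j50:
zero (s+5): 5 + j50 → |·| = √(5²+50²) = √2525 ≈ 50.249, ∠ = arctan(50/5) ≈ 84.29°
pole (s+2000): 2000 + j50 → |·| = √(2000²+50²) = √4002500 ≈ 2000.6, ∠ = arctan(50/2000) ≈ 1.43°
pole at origin: |s| = 50, ∠ = 90.00° (in denominator)
|H| = 2 · 50.249 / 1.0003e+05 ≈ 0.0010047
Gain = 20 log₁₀(0.0010047) ≈ -59.96 dB
∠H = 84.29° − 91.43° = -7.14°

At s = jω = j2000:
zero (s+5): 5 + j2000 → |·| = √(5²+2000²) = √4000025 ≈ 2000, ∠ = arctan(2000/5) ≈ 89.86°
pole (s+2000): 2000 + j2000 → |·| = √(2000²+2000²) = √8000000 ≈ 2828.4, ∠ = arctan(2000/2000) ≈ 45.00°
pole at origin: |s| = 2000, ∠ = 90.00° (in denominator)
|H| = 2 · 2000 / 5.6568e+06 ≈ 0.00070711
Gain = 20 log₁₀(0.00070711) ≈ -63.01 dB
∠H = 89.86° − 135.00° = -45.14°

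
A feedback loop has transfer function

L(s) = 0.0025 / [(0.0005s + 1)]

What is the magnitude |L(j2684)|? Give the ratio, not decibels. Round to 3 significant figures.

At ω = 2684 rad/s:
pole (1 + j2684·0.0005) = 1 + j1.342 → |·| ≈ 1.6736, ∠ ≈ 53.31°
|L| = 0.0025 · 1 / (1.6736) ≈ 0.0014938

0.00149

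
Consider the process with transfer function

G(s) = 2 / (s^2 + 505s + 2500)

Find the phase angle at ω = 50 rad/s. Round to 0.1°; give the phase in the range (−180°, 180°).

-90.0°

Substitute s = j50:
Numerator: 2 = 2 + j0
Denominator: (j50)^2 + 505(j50) + 2500 = 0 + j25250
|N| = √(2² + 0²) ≈ 2, ∠N ≈ 0.00°
|D| = √(0² + 25250²) ≈ 25250, ∠D ≈ 90.00°
∠G = 0.00° − 90.00° = -90.00°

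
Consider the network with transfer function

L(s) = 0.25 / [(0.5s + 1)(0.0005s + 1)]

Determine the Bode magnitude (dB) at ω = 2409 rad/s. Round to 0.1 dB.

At ω = 2409 rad/s:
pole (1 + j2409·0.5) = 1 + j1204.5 → |·| ≈ 1204.5, ∠ ≈ 89.95°
pole (1 + j2409·0.0005) = 1 + j1.2045 → |·| ≈ 1.5655, ∠ ≈ 50.30°
|L| = 0.25 · 1 / (1204.5 · 1.5655) ≈ 0.00013258
Gain = 20 log₁₀(0.00013258) ≈ -77.55 dB

-77.6 dB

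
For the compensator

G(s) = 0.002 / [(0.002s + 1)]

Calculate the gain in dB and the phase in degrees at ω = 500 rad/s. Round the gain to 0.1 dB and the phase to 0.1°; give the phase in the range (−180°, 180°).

At ω = 500 rad/s:
pole (1 + j500·0.002) = 1 + j1 → |·| ≈ 1.4142, ∠ ≈ 45.00°
|G| = 0.002 · 1 / (1.4142) ≈ 0.0014142
Gain = 20 log₁₀(0.0014142) ≈ -56.99 dB
∠G = (0°) − (45.00°) = -45.00°

-57.0 dB, -45.0°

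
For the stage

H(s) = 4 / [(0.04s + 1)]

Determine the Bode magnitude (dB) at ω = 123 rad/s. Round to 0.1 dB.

-2.0 dB

At ω = 123 rad/s:
pole (1 + j123·0.04) = 1 + j4.92 → |·| ≈ 5.0206, ∠ ≈ 78.51°
|H| = 4 · 1 / (5.0206) ≈ 0.79672
Gain = 20 log₁₀(0.79672) ≈ -1.97 dB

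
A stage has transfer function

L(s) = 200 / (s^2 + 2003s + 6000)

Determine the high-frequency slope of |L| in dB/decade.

Each pole contributes −20 dB/decade at high frequency; each zero contributes +20 dB/decade.
Net: 0 zero(s) − 2 pole(s) → -40 dB/decade.

-40 dB/decade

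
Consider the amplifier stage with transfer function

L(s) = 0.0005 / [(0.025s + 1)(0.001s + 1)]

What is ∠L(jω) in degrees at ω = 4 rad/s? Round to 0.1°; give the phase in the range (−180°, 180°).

-5.9°

At ω = 4 rad/s:
pole (1 + j4·0.025) = 1 + j0.1 → |·| ≈ 1.005, ∠ ≈ 5.71°
pole (1 + j4·0.001) = 1 + j0.004 → |·| ≈ 1, ∠ ≈ 0.23°
∠L = (0°) − (5.71° + 0.23°) = -5.94°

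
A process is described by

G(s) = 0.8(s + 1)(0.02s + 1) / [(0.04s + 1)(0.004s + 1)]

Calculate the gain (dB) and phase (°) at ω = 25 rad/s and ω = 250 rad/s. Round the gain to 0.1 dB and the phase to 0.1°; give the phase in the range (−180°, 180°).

ω = 25: 23.9 dB, 63.6°; ω = 250: 37.1 dB, 39.2°

At ω = 25 rad/s:
zero (1 + j25·1) = 1 + j25 → |·| ≈ 25.02, ∠ ≈ 87.71°
zero (1 + j25·0.02) = 1 + j0.5 → |·| ≈ 1.118, ∠ ≈ 26.57°
pole (1 + j25·0.04) = 1 + j1 → |·| ≈ 1.4142, ∠ ≈ 45.00°
pole (1 + j25·0.004) = 1 + j0.1 → |·| ≈ 1.005, ∠ ≈ 5.71°
|G| = 0.8 · 25.02 · 1.118 / (1.4142 · 1.005) ≈ 15.745
Gain = 20 log₁₀(15.745) ≈ 23.94 dB
∠G = (87.71° + 26.57°) − (45.00° + 5.71°) = 63.57°

At ω = 250 rad/s:
zero (1 + j250·1) = 1 + j250 → |·| ≈ 250, ∠ ≈ 89.77°
zero (1 + j250·0.02) = 1 + j5 → |·| ≈ 5.099, ∠ ≈ 78.69°
pole (1 + j250·0.04) = 1 + j10 → |·| ≈ 10.05, ∠ ≈ 84.29°
pole (1 + j250·0.004) = 1 + j1 → |·| ≈ 1.4142, ∠ ≈ 45.00°
|G| = 0.8 · 250 · 5.099 / (10.05 · 1.4142) ≈ 71.753
Gain = 20 log₁₀(71.753) ≈ 37.12 dB
∠G = (89.77° + 78.69°) − (84.29° + 45.00°) = 39.17°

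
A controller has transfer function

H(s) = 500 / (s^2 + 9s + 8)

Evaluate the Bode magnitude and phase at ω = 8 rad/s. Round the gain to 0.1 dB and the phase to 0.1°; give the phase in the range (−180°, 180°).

14.8 dB, -127.9°

Substitute s = j8:
Numerator: 500 = 500 + j0
Denominator: (j8)^2 + 9(j8) + 8 = -56 + j72
|N| = √(500² + 0²) ≈ 500, ∠N ≈ 0.00°
|D| = √(56² + 72²) ≈ 91.214, ∠D ≈ 127.87°
|H| = 500 / 91.214 ≈ 5.4816
Gain = 20 log₁₀(5.4816) ≈ 14.78 dB
∠H = 0.00° − 127.87° = -127.87°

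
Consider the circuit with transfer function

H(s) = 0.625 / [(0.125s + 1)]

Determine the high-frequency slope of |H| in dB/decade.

-20 dB/decade

Each pole contributes −20 dB/decade at high frequency; each zero contributes +20 dB/decade.
Net: 0 zero(s) − 1 pole(s) → -20 dB/decade.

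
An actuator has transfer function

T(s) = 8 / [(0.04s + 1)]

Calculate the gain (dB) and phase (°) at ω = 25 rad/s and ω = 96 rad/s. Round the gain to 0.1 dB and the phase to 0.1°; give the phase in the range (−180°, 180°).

At ω = 25 rad/s:
pole (1 + j25·0.04) = 1 + j1 → |·| ≈ 1.4142, ∠ ≈ 45.00°
|T| = 8 · 1 / (1.4142) ≈ 5.6569
Gain = 20 log₁₀(5.6569) ≈ 15.05 dB
∠T = (0°) − (45.00°) = -45.00°

At ω = 96 rad/s:
pole (1 + j96·0.04) = 1 + j3.84 → |·| ≈ 3.9681, ∠ ≈ 75.40°
|T| = 8 · 1 / (3.9681) ≈ 2.0161
Gain = 20 log₁₀(2.0161) ≈ 6.09 dB
∠T = (0°) − (75.40°) = -75.40°

ω = 25: 15.1 dB, -45.0°; ω = 96: 6.1 dB, -75.4°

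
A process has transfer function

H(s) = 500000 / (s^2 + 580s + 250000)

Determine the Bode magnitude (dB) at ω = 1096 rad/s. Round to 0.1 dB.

-7.2 dB

At s = jω = j1096:
quadratic: (j1096)² + 580·j1096 + 250000 = -951216 + j635680 → |·| ≈ 1.1441e+06, ∠ ≈ 146.25°
|H| = 500000 / 1.1441e+06 ≈ 0.43702
Gain = 20 log₁₀(0.43702) ≈ -7.19 dB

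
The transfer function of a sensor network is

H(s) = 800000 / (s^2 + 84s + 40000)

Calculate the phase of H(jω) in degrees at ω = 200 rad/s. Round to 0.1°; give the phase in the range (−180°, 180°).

-90.0°

At s = jω = j200:
quadratic: (j200)² + 84·j200 + 40000 = 0 + j16800 → |·| ≈ 16800, ∠ ≈ 90.00°
∠H = 0.00° − 90.00° = -90.00°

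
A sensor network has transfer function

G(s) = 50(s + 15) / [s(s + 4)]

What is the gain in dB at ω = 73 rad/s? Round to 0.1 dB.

At s = jω = j73:
zero (s+15): 15 + j73 → |·| = √(15²+73²) = √5554 ≈ 74.525, ∠ = arctan(73/15) ≈ 78.39°
pole (s+4): 4 + j73 → |·| = √(4²+73²) = √5345 ≈ 73.11, ∠ = arctan(73/4) ≈ 86.86°
pole at origin: |s| = 73, ∠ = 90.00° (in denominator)
|G| = 50 · 74.525 / 5337 ≈ 0.69819
Gain = 20 log₁₀(0.69819) ≈ -3.12 dB

-3.1 dB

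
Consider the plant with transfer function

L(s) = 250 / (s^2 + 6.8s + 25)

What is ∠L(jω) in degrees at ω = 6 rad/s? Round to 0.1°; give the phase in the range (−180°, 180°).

-105.1°

At s = jω = j6:
quadratic: (j6)² + 6.8·j6 + 25 = -11 + j40.8 → |·| ≈ 42.257, ∠ ≈ 105.09°
∠L = 0.00° − 105.09° = -105.09°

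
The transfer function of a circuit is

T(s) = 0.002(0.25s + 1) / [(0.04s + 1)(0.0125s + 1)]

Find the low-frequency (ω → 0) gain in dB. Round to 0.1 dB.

T(0) = 0.002 · 1 / 1 = 0.002
20 log₁₀(0.002) ≈ -53.98 dB

-54.0 dB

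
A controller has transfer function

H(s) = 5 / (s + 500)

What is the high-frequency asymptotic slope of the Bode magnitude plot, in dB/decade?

Each pole contributes −20 dB/decade at high frequency; each zero contributes +20 dB/decade.
Net: 0 zero(s) − 1 pole(s) → -20 dB/decade.

-20 dB/decade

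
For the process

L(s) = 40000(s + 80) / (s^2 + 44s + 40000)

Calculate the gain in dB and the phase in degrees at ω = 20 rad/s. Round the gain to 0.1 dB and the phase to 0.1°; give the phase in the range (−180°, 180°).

At s = jω = j20:
zero (s+80): 80 + j20 → |·| = √(80²+20²) = √6800 ≈ 82.462, ∠ = arctan(20/80) ≈ 14.04°
quadratic: (j20)² + 44·j20 + 40000 = 39600 + j880 → |·| ≈ 39610, ∠ ≈ 1.27°
|L| = 40000 · 82.462 / 39610 ≈ 83.274
Gain = 20 log₁₀(83.274) ≈ 38.41 dB
∠L = 14.04° − 1.27° = 12.77°

38.4 dB, 12.8°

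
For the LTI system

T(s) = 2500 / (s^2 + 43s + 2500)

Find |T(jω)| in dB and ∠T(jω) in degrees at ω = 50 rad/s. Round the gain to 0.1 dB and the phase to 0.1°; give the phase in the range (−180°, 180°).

At s = jω = j50:
quadratic: (j50)² + 43·j50 + 2500 = 0 + j2150 → |·| ≈ 2150, ∠ ≈ 90.00°
|T| = 2500 / 2150 ≈ 1.1628
Gain = 20 log₁₀(1.1628) ≈ 1.31 dB
∠T = 0.00° − 90.00° = -90.00°

1.3 dB, -90.0°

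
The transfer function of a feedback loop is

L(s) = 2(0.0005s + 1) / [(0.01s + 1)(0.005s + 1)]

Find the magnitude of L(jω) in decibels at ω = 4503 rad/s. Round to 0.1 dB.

-46.3 dB

At ω = 4503 rad/s:
zero (1 + j4503·0.0005) = 1 + j2.2515 → |·| ≈ 2.4636, ∠ ≈ 66.05°
pole (1 + j4503·0.01) = 1 + j45.03 → |·| ≈ 45.041, ∠ ≈ 88.73°
pole (1 + j4503·0.005) = 1 + j22.515 → |·| ≈ 22.537, ∠ ≈ 87.46°
|L| = 2 · 2.4636 / (45.041 · 22.537) ≈ 0.004854
Gain = 20 log₁₀(0.004854) ≈ -46.28 dB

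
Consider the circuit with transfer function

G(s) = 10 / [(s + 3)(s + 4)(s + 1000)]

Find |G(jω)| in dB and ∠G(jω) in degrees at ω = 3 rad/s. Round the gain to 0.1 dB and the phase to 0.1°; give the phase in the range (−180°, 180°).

At s = jω = j3:
pole (s+3): 3 + j3 → |·| = √(3²+3²) = √18 ≈ 4.2426, ∠ = arctan(3/3) ≈ 45.00°
pole (s+4): 4 + j3 → |·| = √(4²+3²) = √25 ≈ 5, ∠ = arctan(3/4) ≈ 36.87°
pole (s+1000): 1000 + j3 → |·| = √(1000²+3²) = √1000009 ≈ 1000, ∠ = arctan(3/1000) ≈ 0.17°
|G| = 10 / 21213 ≈ 0.00047141
Gain = 20 log₁₀(0.00047141) ≈ -66.53 dB
∠G = 0.00° − 82.04° = -82.04°

-66.5 dB, -82.0°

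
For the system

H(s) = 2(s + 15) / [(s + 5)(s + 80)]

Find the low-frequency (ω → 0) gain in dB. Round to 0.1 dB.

H(0) = 2·15 / (5·80) = 0.075
20 log₁₀(0.075) ≈ -22.50 dB

-22.5 dB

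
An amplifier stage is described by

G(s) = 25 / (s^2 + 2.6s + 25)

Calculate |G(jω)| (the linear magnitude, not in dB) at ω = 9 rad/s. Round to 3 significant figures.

0.412

At s = jω = j9:
quadratic: (j9)² + 2.6·j9 + 25 = -56 + j23.4 → |·| ≈ 60.692, ∠ ≈ 157.32°
|G| = 25 / 60.692 ≈ 0.41192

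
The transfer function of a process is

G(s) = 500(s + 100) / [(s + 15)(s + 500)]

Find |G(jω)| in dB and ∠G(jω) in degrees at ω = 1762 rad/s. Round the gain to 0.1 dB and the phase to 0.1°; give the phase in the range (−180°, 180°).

At s = jω = j1762:
zero (s+100): 100 + j1762 → |·| = √(100²+1762²) = √3114644 ≈ 1764.8, ∠ = arctan(1762/100) ≈ 86.75°
pole (s+15): 15 + j1762 → |·| = √(15²+1762²) = √3104869 ≈ 1762.1, ∠ = arctan(1762/15) ≈ 89.51°
pole (s+500): 500 + j1762 → |·| = √(500²+1762²) = √3354644 ≈ 1831.6, ∠ = arctan(1762/500) ≈ 74.16°
|G| = 500 · 1764.8 / 3.2275e+06 ≈ 0.2734
Gain = 20 log₁₀(0.2734) ≈ -11.26 dB
∠G = 86.75° − 163.67° = -76.92°

-11.3 dB, -76.9°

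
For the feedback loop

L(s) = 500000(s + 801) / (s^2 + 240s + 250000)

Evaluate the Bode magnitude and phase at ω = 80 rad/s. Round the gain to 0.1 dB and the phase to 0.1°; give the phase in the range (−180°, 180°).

64.3 dB, 1.2°

At s = jω = j80:
zero (s+801): 801 + j80 → |·| = √(801²+80²) = √648001 ≈ 804.99, ∠ = arctan(80/801) ≈ 5.70°
quadratic: (j80)² + 240·j80 + 250000 = 243600 + j19200 → |·| ≈ 2.4436e+05, ∠ ≈ 4.51°
|L| = 500000 · 804.99 / 2.4436e+05 ≈ 1647.1
Gain = 20 log₁₀(1647.1) ≈ 64.33 dB
∠L = 5.70° − 4.51° = 1.19°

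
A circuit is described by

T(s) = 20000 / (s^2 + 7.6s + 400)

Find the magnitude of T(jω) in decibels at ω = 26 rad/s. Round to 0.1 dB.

At s = jω = j26:
quadratic: (j26)² + 7.6·j26 + 400 = -276 + j197.6 → |·| ≈ 339.44, ∠ ≈ 144.40°
|T| = 20000 / 339.44 ≈ 58.921
Gain = 20 log₁₀(58.921) ≈ 35.41 dB

35.4 dB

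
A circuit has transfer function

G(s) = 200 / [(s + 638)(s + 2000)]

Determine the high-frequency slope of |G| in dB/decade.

Each pole contributes −20 dB/decade at high frequency; each zero contributes +20 dB/decade.
Net: 0 zero(s) − 2 pole(s) → -40 dB/decade.

-40 dB/decade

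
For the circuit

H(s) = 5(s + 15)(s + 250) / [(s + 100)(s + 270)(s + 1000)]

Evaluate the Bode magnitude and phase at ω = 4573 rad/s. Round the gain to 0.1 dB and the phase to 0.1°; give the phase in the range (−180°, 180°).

-59.4 dB, -76.4°

At s = jω = j4573:
zero (s+15): 15 + j4573 → |·| = √(15²+4573²) = √20912554 ≈ 4573, ∠ = arctan(4573/15) ≈ 89.81°
zero (s+250): 250 + j4573 → |·| = √(250²+4573²) = √20974829 ≈ 4579.8, ∠ = arctan(4573/250) ≈ 86.87°
pole (s+100): 100 + j4573 → |·| = √(100²+4573²) = √20922329 ≈ 4574.1, ∠ = arctan(4573/100) ≈ 88.75°
pole (s+270): 270 + j4573 → |·| = √(270²+4573²) = √20985229 ≈ 4581, ∠ = arctan(4573/270) ≈ 86.62°
pole (s+1000): 1000 + j4573 → |·| = √(1000²+4573²) = √21912329 ≈ 4681.1, ∠ = arctan(4573/1000) ≈ 77.67°
|H| = 5 · 2.0943e+07 / 9.8088e+10 ≈ 0.0010676
Gain = 20 log₁₀(0.0010676) ≈ -59.43 dB
∠H = 176.68° − 253.04° = -76.36°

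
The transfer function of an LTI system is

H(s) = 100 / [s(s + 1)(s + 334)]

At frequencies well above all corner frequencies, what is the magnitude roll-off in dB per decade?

-60 dB/decade

Each pole contributes −20 dB/decade at high frequency; each zero contributes +20 dB/decade.
Net: 0 zero(s) − 3 pole(s) → -60 dB/decade.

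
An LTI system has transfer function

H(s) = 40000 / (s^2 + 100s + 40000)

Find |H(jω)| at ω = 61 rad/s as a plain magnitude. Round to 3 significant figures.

At s = jω = j61:
quadratic: (j61)² + 100·j61 + 40000 = 36279 + j6100 → |·| ≈ 36788, ∠ ≈ 9.54°
|H| = 40000 / 36788 ≈ 1.0873

1.09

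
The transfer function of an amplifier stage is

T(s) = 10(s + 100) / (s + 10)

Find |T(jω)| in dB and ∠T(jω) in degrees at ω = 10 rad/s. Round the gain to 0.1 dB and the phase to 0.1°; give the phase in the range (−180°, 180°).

At s = jω = j10:
zero (s+100): 100 + j10 → |·| = √(100²+10²) = √10100 ≈ 100.5, ∠ = arctan(10/100) ≈ 5.71°
pole (s+10): 10 + j10 → |·| = √(10²+10²) = √200 ≈ 14.142, ∠ = arctan(10/10) ≈ 45.00°
|T| = 10 · 100.5 / 14.142 ≈ 71.065
Gain = 20 log₁₀(71.065) ≈ 37.03 dB
∠T = 5.71° − 45.00° = -39.29°

37.0 dB, -39.3°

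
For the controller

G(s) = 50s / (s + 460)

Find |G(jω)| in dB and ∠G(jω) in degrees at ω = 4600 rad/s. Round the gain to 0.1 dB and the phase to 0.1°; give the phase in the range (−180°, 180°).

At s = jω = j4600:
zero at origin: s = j4600 → |·| = 4600, ∠ = 90.00°
pole (s+460): 460 + j4600 → |·| = √(460²+4600²) = √21371600 ≈ 4622.9, ∠ = arctan(4600/460) ≈ 84.29°
|G| = 50 · 4600 / 4622.9 ≈ 49.752
Gain = 20 log₁₀(49.752) ≈ 33.94 dB
∠G = 90.00° − 84.29° = 5.71°

33.9 dB, 5.7°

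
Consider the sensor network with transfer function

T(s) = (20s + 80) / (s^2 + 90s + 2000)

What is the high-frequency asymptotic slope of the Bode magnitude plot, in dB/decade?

-20 dB/decade

Each pole contributes −20 dB/decade at high frequency; each zero contributes +20 dB/decade.
Net: 1 zero(s) − 2 pole(s) → -20 dB/decade.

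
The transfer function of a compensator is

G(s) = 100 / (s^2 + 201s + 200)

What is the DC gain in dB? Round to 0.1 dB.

-6.0 dB

G(0) = 100 / 200 = 0.5
20 log₁₀(0.5) ≈ -6.02 dB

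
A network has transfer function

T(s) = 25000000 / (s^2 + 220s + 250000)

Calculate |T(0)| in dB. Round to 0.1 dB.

40.0 dB

T(0) = 25000000 / 250000 = 100
20 log₁₀(100) ≈ 40.00 dB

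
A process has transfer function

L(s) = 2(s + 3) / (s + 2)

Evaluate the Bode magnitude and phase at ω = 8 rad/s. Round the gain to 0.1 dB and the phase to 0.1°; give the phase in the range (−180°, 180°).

6.3 dB, -6.5°

At s = jω = j8:
zero (s+3): 3 + j8 → |·| = √(3²+8²) = √73 ≈ 8.544, ∠ = arctan(8/3) ≈ 69.44°
pole (s+2): 2 + j8 → |·| = √(2²+8²) = √68 ≈ 8.2462, ∠ = arctan(8/2) ≈ 75.96°
|L| = 2 · 8.544 / 8.2462 ≈ 2.0722
Gain = 20 log₁₀(2.0722) ≈ 6.33 dB
∠L = 69.44° − 75.96° = -6.52°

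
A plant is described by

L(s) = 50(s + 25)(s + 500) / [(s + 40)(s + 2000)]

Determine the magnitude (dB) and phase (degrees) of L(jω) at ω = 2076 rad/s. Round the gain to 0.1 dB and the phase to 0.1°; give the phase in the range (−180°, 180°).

At s = jω = j2076:
zero (s+25): 25 + j2076 → |·| = √(25²+2076²) = √4310401 ≈ 2076.2, ∠ = arctan(2076/25) ≈ 89.31°
zero (s+500): 500 + j2076 → |·| = √(500²+2076²) = √4559776 ≈ 2135.4, ∠ = arctan(2076/500) ≈ 76.46°
pole (s+40): 40 + j2076 → |·| = √(40²+2076²) = √4311376 ≈ 2076.4, ∠ = arctan(2076/40) ≈ 88.90°
pole (s+2000): 2000 + j2076 → |·| = √(2000²+2076²) = √8309776 ≈ 2882.7, ∠ = arctan(2076/2000) ≈ 46.07°
|L| = 50 · 4.4335e+06 / 5.9856e+06 ≈ 37.035
Gain = 20 log₁₀(37.035) ≈ 31.37 dB
∠L = 165.77° − 134.97° = 30.80°

31.4 dB, 30.8°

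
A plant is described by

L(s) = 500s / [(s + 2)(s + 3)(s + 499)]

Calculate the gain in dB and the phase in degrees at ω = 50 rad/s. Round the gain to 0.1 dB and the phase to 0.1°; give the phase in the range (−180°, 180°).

At s = jω = j50:
zero at origin: s = j50 → |·| = 50, ∠ = 90.00°
pole (s+2): 2 + j50 → |·| = √(2²+50²) = √2504 ≈ 50.04, ∠ = arctan(50/2) ≈ 87.71°
pole (s+3): 3 + j50 → |·| = √(3²+50²) = √2509 ≈ 50.09, ∠ = arctan(50/3) ≈ 86.57°
pole (s+499): 499 + j50 → |·| = √(499²+50²) = √251501 ≈ 501.5, ∠ = arctan(50/499) ≈ 5.72°
|L| = 500 · 50 / 1.257e+06 ≈ 0.019889
Gain = 20 log₁₀(0.019889) ≈ -34.03 dB
∠L = 90.00° − 180.00° = -90.00°

-34.0 dB, -90.0°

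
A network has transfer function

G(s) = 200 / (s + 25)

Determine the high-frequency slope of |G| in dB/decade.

Each pole contributes −20 dB/decade at high frequency; each zero contributes +20 dB/decade.
Net: 0 zero(s) − 1 pole(s) → -20 dB/decade.

-20 dB/decade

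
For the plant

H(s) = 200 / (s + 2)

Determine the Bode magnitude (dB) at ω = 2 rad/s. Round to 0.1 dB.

Substitute s = j2:
Numerator: 200 = 200 + j0
Denominator: (j2) + 2 = 2 + j2
|N| = √(200² + 0²) ≈ 200, ∠N ≈ 0.00°
|D| = √(2² + 2²) ≈ 2.8284, ∠D ≈ 45.00°
|H| = 200 / 2.8284 ≈ 70.711
Gain = 20 log₁₀(70.711) ≈ 36.99 dB

37.0 dB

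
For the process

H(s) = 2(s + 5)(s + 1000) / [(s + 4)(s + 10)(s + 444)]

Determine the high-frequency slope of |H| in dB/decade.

-20 dB/decade

Each pole contributes −20 dB/decade at high frequency; each zero contributes +20 dB/decade.
Net: 2 zero(s) − 3 pole(s) → -20 dB/decade.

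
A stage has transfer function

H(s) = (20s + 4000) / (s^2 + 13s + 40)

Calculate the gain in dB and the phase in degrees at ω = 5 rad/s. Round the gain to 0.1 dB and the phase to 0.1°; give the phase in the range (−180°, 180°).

Substitute s = j5:
Numerator: 20(j5) + 4000 = 4000 + j100
Denominator: (j5)^2 + 13(j5) + 40 = 15 + j65
|N| = √(4000² + 100²) ≈ 4001.2, ∠N ≈ 1.43°
|D| = √(15² + 65²) ≈ 66.708, ∠D ≈ 77.01°
|H| = 4001.2 / 66.708 ≈ 59.981
Gain = 20 log₁₀(59.981) ≈ 35.56 dB
∠H = 1.43° − 77.01° = -75.58°

35.6 dB, -75.6°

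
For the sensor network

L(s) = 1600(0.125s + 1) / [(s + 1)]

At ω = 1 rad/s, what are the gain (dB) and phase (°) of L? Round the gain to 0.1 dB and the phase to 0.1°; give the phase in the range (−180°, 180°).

At ω = 1 rad/s:
zero (1 + j1·0.125) = 1 + j0.125 → |·| ≈ 1.0078, ∠ ≈ 7.13°
pole (1 + j1·1) = 1 + j1 → |·| ≈ 1.4142, ∠ ≈ 45.00°
|L| = 1600 · 1.0078 / (1.4142) ≈ 1140.2
Gain = 20 log₁₀(1140.2) ≈ 61.14 dB
∠L = (7.13°) − (45.00°) = -37.87°

61.1 dB, -37.9°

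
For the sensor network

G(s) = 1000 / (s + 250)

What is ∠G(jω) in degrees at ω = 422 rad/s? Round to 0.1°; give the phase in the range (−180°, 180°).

-59.4°

At s = jω = j422:
pole (s+250): 250 + j422 → |·| = √(250²+422²) = √240584 ≈ 490.49, ∠ = arctan(422/250) ≈ 59.36°
∠G = 0.00° − 59.36° = -59.36°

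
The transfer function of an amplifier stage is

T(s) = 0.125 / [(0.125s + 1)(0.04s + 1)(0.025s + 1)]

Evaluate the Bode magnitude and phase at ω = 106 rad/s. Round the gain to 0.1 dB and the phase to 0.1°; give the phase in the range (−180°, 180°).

-62.4 dB, 128.3°

At ω = 106 rad/s:
pole (1 + j106·0.125) = 1 + j13.25 → |·| ≈ 13.288, ∠ ≈ 85.68°
pole (1 + j106·0.04) = 1 + j4.24 → |·| ≈ 4.3563, ∠ ≈ 76.73°
pole (1 + j106·0.025) = 1 + j2.65 → |·| ≈ 2.8324, ∠ ≈ 69.33°
|T| = 0.125 · 1 / (13.288 · 4.3563 · 2.8324) ≈ 0.00076239
Gain = 20 log₁₀(0.00076239) ≈ -62.36 dB
∠T = (0°) − (85.68° + 76.73° + 69.33°) = -231.74° ≡ 128.26° (principal value)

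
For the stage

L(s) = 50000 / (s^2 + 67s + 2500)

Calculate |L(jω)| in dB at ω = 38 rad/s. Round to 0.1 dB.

25.2 dB

At s = jω = j38:
quadratic: (j38)² + 67·j38 + 2500 = 1056 + j2546 → |·| ≈ 2756.3, ∠ ≈ 67.47°
|L| = 50000 / 2756.3 ≈ 18.14
Gain = 20 log₁₀(18.14) ≈ 25.17 dB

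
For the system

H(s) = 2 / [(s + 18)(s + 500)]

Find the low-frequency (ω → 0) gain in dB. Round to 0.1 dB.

H(0) = 2 / (18·500) ≈ 0.00022222
20 log₁₀(0.00022222) ≈ -73.06 dB

-73.1 dB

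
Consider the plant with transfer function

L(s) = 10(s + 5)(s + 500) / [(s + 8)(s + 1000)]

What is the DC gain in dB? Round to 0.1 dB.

9.9 dB

L(0) = 10·5·500 / (8·1000) = 3.125
20 log₁₀(3.125) ≈ 9.90 dB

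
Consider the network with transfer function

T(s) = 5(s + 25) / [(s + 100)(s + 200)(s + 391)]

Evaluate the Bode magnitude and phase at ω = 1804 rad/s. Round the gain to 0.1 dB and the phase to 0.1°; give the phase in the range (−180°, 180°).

At s = jω = j1804:
zero (s+25): 25 + j1804 → |·| = √(25²+1804²) = √3255041 ≈ 1804.2, ∠ = arctan(1804/25) ≈ 89.21°
pole (s+100): 100 + j1804 → |·| = √(100²+1804²) = √3264416 ≈ 1806.8, ∠ = arctan(1804/100) ≈ 86.83°
pole (s+200): 200 + j1804 → |·| = √(200²+1804²) = √3294416 ≈ 1815.1, ∠ = arctan(1804/200) ≈ 83.67°
pole (s+391): 391 + j1804 → |·| = √(391²+1804²) = √3407297 ≈ 1845.9, ∠ = arctan(1804/391) ≈ 77.77°
|T| = 5 · 1804.2 / 6.0537e+09 ≈ 1.4902e-06
Gain = 20 log₁₀(1.4902e-06) ≈ -116.54 dB
∠T = 89.21° − 248.27° = -159.06°

-116.5 dB, -159.1°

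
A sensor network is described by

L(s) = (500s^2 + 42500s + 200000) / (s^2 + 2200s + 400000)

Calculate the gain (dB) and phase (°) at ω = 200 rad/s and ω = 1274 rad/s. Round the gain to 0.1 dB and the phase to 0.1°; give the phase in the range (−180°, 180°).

ω = 200: 31.6 dB, 106.1°; ω = 1274: 48.5 dB, 62.6°

Substitute s = j200:
Numerator: 500(j200)^2 + 42500(j200) + 200000 = -19800000 + j8500000
Denominator: (j200)^2 + 2200(j200) + 400000 = 360000 + j440000
|N| = √(19800000² + 8500000²) ≈ 2.1547e+07, ∠N ≈ 156.77°
|D| = √(360000² + 440000²) ≈ 5.6851e+05, ∠D ≈ 50.71°
|L| = 2.1547e+07 / 5.6851e+05 ≈ 37.901
Gain = 20 log₁₀(37.901) ≈ 31.57 dB
∠L = 156.77° − 50.71° = 106.06°

Substitute s = j1274:
Numerator: 500(j1274)^2 + 42500(j1274) + 200000 = -811338000 + j54145000
Denominator: (j1274)^2 + 2200(j1274) + 400000 = -1223076 + j2802800
|N| = √(811338000² + 54145000²) ≈ 8.1314e+08, ∠N ≈ 176.18°
|D| = √(1223076² + 2802800²) ≈ 3.058e+06, ∠D ≈ 113.58°
|L| = 8.1314e+08 / 3.058e+06 ≈ 265.91
Gain = 20 log₁₀(265.91) ≈ 48.49 dB
∠L = 176.18° − 113.58° = 62.60°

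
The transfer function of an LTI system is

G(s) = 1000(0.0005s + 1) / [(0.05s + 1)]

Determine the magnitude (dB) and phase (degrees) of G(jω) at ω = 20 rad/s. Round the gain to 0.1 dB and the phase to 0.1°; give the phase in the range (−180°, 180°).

57.0 dB, -44.4°

At ω = 20 rad/s:
zero (1 + j20·0.0005) = 1 + j0.01 → |·| ≈ 1, ∠ ≈ 0.57°
pole (1 + j20·0.05) = 1 + j1 → |·| ≈ 1.4142, ∠ ≈ 45.00°
|G| = 1000 · 1 / (1.4142) ≈ 707.11
Gain = 20 log₁₀(707.11) ≈ 56.99 dB
∠G = (0.57°) − (45.00°) = -44.43°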